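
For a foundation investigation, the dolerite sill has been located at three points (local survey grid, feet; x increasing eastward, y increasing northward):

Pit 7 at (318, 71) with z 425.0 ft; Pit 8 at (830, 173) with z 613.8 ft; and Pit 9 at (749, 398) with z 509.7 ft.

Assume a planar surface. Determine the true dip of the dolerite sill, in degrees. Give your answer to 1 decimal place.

Let the plane be z = a·x + b·y + c.
Pit 8−Pit 7: 512a + 102b = 188.8;  Pit 9−Pit 7: 431a + 327b = 84.7.
Solving gives a = 0.43008, b = −0.30784.
Gradient magnitude |∇z| = √(a² + b²) = √(0.18497 + 0.09476) = 0.52890.
True dip = arctan(0.52890) = 27.9°, dipping toward NW (azimuth ≈ 306°).

27.9°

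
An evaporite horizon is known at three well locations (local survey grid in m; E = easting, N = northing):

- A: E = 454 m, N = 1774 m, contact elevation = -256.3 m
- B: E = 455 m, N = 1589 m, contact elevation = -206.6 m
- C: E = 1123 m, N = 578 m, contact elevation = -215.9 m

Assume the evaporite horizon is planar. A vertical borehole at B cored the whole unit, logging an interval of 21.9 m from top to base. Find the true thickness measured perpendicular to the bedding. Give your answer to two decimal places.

Let the plane be z = a·E + b·N + c.
B−A: 1a − 185b = 49.7;  C−A: 669a − 1196b = 40.4.
Solving gives a = −0.42398, b = −0.27094.
|∇z| = √(a²+b²) = 0.50316, so dip δ = arctan(0.50316) = 26.71°.
True thickness = vertical thickness × cos δ = 21.9 × cos 26.71° = 19.56 m.

19.56 m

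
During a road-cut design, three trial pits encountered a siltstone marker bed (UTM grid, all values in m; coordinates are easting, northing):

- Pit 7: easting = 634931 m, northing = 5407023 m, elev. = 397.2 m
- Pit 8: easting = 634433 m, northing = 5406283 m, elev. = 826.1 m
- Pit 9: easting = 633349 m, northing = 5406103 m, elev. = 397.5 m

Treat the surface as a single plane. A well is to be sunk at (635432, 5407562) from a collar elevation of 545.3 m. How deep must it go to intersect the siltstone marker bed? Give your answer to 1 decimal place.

Two edge vectors: Pit 7→Pit 8 = (-498, -740, 428.9), Pit 7→Pit 9 = (-1582, -920, 0.3).
Normal n = (Pit 7→Pit 8) × (Pit 7→Pit 9) = (394366, -678370.4, -712520).
So ∂z/∂easting = −n_x/n_z = 0.553480604 and ∂z/∂northing = −n_y/n_z = −0.952072082.
Intercept c from Pit 7: 397.2 − 351421.99 + 5147875.65 = 4796850.85.
At (635432, 5407562): z_contact = 351699.29 − 5148388.81 + 4796850.85 = 161.33 m.
Depth below ground = 545.3 − 161.33 = 384.0 m.

384.0 m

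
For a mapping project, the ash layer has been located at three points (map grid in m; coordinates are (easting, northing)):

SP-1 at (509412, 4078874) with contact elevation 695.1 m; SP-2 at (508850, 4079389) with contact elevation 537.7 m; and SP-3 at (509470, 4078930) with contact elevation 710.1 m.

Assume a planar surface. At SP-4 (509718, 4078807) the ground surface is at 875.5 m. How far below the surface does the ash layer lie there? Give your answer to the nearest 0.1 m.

97.1 m

Two edge vectors: SP-1→SP-2 = (-562, 515, -157.4), SP-1→SP-3 = (58, 56, 15).
Normal n = (SP-1→SP-2) × (SP-1→SP-3) = (16539.4, -699.2, -61342).
So ∂z/∂E = −n_x/n_z = 0.269626031 and ∂z/∂N = −n_y/n_z = −0.011398389.
Intercept c from SP-1: 695.1 − 137350.74 + 46492.59 = −90163.04.
At (509718, 4078807): z_contact = 137433.24 − 46491.83 − 90163.04 = 778.37 m.
Depth below ground = 875.5 − 778.37 = 97.1 m.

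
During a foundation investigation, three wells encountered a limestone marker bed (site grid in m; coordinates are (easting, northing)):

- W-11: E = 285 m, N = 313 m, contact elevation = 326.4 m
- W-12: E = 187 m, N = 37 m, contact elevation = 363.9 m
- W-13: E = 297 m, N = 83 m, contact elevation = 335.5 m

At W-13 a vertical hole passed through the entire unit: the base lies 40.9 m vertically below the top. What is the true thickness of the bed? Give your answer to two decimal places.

39.75 m

Two edge vectors: W-11→W-12 = (-98, -276, 37.5), W-11→W-13 = (12, -230, 9.1).
Normal n = (W-11→W-12) × (W-11→W-13) = (6113.4, 1341.8, 25852).
So ∂z/∂E = −n_x/n_z = −0.23648 and ∂z/∂N = −n_y/n_z = −0.05190.
|∇z| = √(a²+b²) = 0.24211, so dip δ = arctan(0.24211) = 13.61°.
True thickness = vertical thickness × cos δ = 40.9 × cos 13.61° = 39.75 m.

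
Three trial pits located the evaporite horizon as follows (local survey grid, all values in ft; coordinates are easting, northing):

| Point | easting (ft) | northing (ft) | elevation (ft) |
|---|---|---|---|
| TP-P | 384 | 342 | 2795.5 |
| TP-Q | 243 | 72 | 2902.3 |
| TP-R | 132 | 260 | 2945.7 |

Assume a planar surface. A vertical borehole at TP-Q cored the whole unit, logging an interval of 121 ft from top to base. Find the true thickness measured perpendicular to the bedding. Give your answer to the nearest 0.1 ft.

105.0 ft

Let the plane be z = a·easting + b·northing + c.
TP-Q−TP-P: −141a − 270b = 106.8;  TP-R−TP-P: −252a − 82b = 150.2.
Solving gives a = −0.56299, b = −0.10155.
|∇z| = √(a²+b²) = 0.57207, so dip δ = arctan(0.57207) = 29.77°.
True thickness = vertical thickness × cos δ = 121 × cos 29.77° = 105.0 ft.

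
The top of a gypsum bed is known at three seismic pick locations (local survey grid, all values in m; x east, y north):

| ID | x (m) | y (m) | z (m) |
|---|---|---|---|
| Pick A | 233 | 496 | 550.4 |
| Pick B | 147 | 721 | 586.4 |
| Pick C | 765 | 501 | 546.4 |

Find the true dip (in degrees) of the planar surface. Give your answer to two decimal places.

8.91°

Let the plane be z = a·x + b·y + c.
Pick B−Pick A: −86a + 225b = 36;  Pick C−Pick A: 532a + 5b = −4.
Solving gives a = −0.00899, b = 0.15656.
Gradient magnitude |∇z| = √(a² + b²) = √(0.00008 + 0.02451) = 0.15682.
True dip = arctan(0.15682) = 8.91°, dipping toward S (azimuth ≈ 177°).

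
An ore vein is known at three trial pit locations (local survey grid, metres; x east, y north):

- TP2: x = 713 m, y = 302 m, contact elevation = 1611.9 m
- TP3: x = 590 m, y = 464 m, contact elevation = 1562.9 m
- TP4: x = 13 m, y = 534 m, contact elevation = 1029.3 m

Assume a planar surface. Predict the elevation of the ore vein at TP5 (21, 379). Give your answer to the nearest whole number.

969 m

Two edge vectors: TP2→TP3 = (-123, 162, -49), TP2→TP4 = (-700, 232, -582.6).
Normal n = (TP2→TP3) × (TP2→TP4) = (-83013.2, -37359.8, 84864).
So ∂z/∂x = −n_x/n_z = 0.97819 and ∂z/∂y = −n_y/n_z = 0.44023.
Intercept c from TP2: 1611.9 − 697.45 − 132.95 = 781.50.
At (21, 379): z = 20.5 + 166.8 + 781.50 = 968.9 m.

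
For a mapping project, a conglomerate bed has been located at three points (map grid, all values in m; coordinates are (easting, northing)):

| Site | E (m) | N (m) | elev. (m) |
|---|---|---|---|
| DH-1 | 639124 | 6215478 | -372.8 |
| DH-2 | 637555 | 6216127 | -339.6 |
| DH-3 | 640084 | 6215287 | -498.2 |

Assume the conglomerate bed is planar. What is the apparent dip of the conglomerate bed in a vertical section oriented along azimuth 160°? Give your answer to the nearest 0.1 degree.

21.8°

Two edge vectors: DH-1→DH-2 = (-1569, 649, 33.2), DH-1→DH-3 = (960, -191, -125.4).
Normal n = (DH-1→DH-2) × (DH-1→DH-3) = (-75043.4, -164880.6, -323361).
So ∂z/∂E = −n_x/n_z = −0.23207 and ∂z/∂N = −n_y/n_z = −0.50990.
Unit vector along 160° is (sin 160°, cos 160°) = (0.3420, -0.9397).
Slope in that direction = a·(0.3420) + b·(-0.9397) = 0.39977.
Apparent dip = arctan|0.39977| = 21.8° (true dip is 29.3°, so apparent ≤ true as expected).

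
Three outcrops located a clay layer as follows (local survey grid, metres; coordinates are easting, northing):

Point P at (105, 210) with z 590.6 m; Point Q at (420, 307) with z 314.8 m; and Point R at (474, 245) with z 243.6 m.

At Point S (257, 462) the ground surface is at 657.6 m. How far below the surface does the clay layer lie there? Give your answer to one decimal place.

Let the plane be z = a·easting + b·northing + c.
Point Q−Point P: 315a + 97b = −275.8;  Point R−Point P: 369a + 35b = −347.
Solving gives a = −0.96923, b = 0.30422.
Then c = 590.6 − a·105 − b·210 = 628.48.
At (257, 462): z_contact = −249.09 + 140.55 + 628.48 = 519.94 m.
Depth below ground = 657.6 − 519.94 = 137.7 m.

137.7 m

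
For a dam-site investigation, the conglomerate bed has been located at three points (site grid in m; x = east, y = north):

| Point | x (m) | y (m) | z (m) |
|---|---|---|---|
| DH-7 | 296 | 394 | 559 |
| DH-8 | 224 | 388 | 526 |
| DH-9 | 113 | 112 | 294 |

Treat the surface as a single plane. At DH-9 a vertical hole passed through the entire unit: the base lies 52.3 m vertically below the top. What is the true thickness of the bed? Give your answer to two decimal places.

Two edge vectors: DH-7→DH-8 = (-72, -6, -33), DH-7→DH-9 = (-183, -282, -265).
Normal n = (DH-7→DH-8) × (DH-7→DH-9) = (-7716, -13041, 19206).
So ∂z/∂x = −n_x/n_z = 0.40175 and ∂z/∂y = −n_y/n_z = 0.67901.
|∇z| = √(a²+b²) = 0.78896, so dip δ = arctan(0.78896) = 38.27°.
True thickness = vertical thickness × cos δ = 52.3 × cos 38.27° = 41.06 m.

41.06 m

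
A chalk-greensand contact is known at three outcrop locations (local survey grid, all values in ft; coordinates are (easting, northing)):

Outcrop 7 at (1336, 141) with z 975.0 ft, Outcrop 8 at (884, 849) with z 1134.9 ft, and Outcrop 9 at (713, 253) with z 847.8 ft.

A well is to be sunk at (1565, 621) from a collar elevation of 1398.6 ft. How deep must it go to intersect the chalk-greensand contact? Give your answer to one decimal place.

167.1 ft

Two edge vectors: Outcrop 7→Outcrop 8 = (-452, 708, 159.9), Outcrop 7→Outcrop 9 = (-623, 112, -127.2).
Normal n = (Outcrop 7→Outcrop 8) × (Outcrop 7→Outcrop 9) = (-107966.4, -157112.1, 390460).
So ∂z/∂E = −n_x/n_z = 0.276511 and ∂z/∂N = −n_y/n_z = 0.402377.
Intercept c from Outcrop 7: 975 − 369.42 − 56.74 = 548.85.
At (1565, 621): z_contact = 432.74 + 249.88 + 548.85 = 1231.46 ft.
Depth below ground = 1398.6 − 1231.46 = 167.1 ft.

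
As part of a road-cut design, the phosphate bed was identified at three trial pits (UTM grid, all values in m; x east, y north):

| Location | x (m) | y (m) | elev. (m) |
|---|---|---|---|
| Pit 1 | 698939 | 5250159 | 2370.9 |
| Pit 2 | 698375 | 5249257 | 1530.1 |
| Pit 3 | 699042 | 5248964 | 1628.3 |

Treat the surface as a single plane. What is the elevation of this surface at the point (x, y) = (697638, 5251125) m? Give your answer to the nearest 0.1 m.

2439.4 m

Two edge vectors: Pit 1→Pit 2 = (-564, -902, -840.8), Pit 1→Pit 3 = (103, -1195, -742.6).
Normal n = (Pit 1→Pit 2) × (Pit 1→Pit 3) = (-334930.8, -505428.8, 766886).
So ∂z/∂x = −n_x/n_z = 0.436741315 and ∂z/∂y = −n_y/n_z = 0.659066406.
Intercept c from Pit 1: 2370.9 − 305255.54 − 3460203.42 = −3763088.06.
At (697638, 5251125): z = 304687.3 + 3460840.1 − 3763088.06 = 2439.4 m.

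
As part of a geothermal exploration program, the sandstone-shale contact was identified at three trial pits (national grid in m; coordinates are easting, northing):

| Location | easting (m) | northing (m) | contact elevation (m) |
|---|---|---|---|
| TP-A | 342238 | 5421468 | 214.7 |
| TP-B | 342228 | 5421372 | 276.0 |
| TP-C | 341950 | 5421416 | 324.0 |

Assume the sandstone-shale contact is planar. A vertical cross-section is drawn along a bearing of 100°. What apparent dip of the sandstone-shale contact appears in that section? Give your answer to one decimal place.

9.0°

Two edge vectors: TP-A→TP-B = (-10, -96, 61.3), TP-A→TP-C = (-288, -52, 109.3).
Normal n = (TP-A→TP-B) × (TP-A→TP-C) = (-7305.2, -16561.4, -27128).
So ∂z/∂easting = −n_x/n_z = −0.26929 and ∂z/∂northing = −n_y/n_z = −0.61049.
Unit vector along 100° is (sin 100°, cos 100°) = (0.9848, -0.1736).
Slope in that direction = a·(0.9848) + b·(-0.1736) = −0.15918.
Apparent dip = arctan|0.15918| = 9.0° (true dip is 33.7°, so apparent ≤ true as expected).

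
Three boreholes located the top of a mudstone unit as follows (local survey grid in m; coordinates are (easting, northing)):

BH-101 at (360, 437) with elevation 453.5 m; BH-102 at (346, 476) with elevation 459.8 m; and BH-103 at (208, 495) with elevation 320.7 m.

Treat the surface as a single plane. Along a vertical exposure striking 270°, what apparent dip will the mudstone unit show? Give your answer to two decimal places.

Let the plane be z = a·E + b·N + c.
BH-102−BH-101: −14a + 39b = 6.3;  BH-103−BH-101: −152a + 58b = −132.8.
Solving gives a = 1.08378, b = 0.55059.
Unit vector along 270° is (sin 270°, cos 270°) = (-1.0000, -0.0000).
Slope in that direction = a·(-1.0000) + b·(-0.0000) = −1.08378.
Apparent dip = arctan|1.08378| = 47.30° (true dip is 50.6°, so apparent ≤ true as expected).

47.30°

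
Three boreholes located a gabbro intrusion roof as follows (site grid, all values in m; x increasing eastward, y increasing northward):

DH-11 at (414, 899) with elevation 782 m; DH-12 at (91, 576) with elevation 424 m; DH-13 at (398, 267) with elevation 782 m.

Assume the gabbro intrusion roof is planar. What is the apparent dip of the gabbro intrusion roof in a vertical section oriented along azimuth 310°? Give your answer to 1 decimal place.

41.7°

Two edge vectors: DH-11→DH-12 = (-323, -323, -358), DH-11→DH-13 = (-16, -632, 0).
Normal n = (DH-11→DH-12) × (DH-11→DH-13) = (-226256, 5728, 198968).
So ∂z/∂x = −n_x/n_z = 1.13715 and ∂z/∂y = −n_y/n_z = −0.02879.
Unit vector along 310° is (sin 310°, cos 310°) = (-0.7660, 0.6428).
Slope in that direction = a·(-0.7660) + b·(0.6428) = −0.88961.
Apparent dip = arctan|0.88961| = 41.7° (true dip is 48.7°, so apparent ≤ true as expected).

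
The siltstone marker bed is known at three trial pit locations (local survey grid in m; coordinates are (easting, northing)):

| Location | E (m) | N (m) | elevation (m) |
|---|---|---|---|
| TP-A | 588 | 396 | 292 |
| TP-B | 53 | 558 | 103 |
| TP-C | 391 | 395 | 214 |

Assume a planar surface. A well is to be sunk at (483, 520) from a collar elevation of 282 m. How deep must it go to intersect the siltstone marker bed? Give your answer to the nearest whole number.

Let the plane be z = a·E + b·N + c.
TP-B−TP-A: −535a + 162b = −189;  TP-C−TP-A: −197a − 1b = −78.
Solving gives a = 0.39524, b = 0.13859.
Then c = 292 − a·588 − b·396 = 4.72.
At (483, 520): z_contact = 190.9 + 72.1 + 4.72 = 267.7 m.
Depth below ground = 282 − 267.7 = 14 m.

14 m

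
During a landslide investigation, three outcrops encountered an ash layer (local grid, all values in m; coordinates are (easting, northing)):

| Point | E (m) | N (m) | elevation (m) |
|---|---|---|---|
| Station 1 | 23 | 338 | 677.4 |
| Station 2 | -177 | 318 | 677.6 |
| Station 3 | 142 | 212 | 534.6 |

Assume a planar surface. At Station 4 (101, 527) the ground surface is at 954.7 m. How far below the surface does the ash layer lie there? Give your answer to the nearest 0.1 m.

89.9 m

Two edge vectors: Station 1→Station 2 = (-200, -20, 0.2), Station 1→Station 3 = (119, -126, -142.8).
Normal n = (Station 1→Station 2) × (Station 1→Station 3) = (2881.2, -28536.2, 27580).
So ∂z/∂E = −n_x/n_z = −0.10447 and ∂z/∂N = −n_y/n_z = 1.03467.
Intercept c from Station 1: 677.4 + 2.40 − 349.72 = 330.08.
At (101, 527): z_contact = −10.55 + 545.27 + 330.08 = 864.80 m.
Depth below ground = 954.7 − 864.80 = 89.9 m.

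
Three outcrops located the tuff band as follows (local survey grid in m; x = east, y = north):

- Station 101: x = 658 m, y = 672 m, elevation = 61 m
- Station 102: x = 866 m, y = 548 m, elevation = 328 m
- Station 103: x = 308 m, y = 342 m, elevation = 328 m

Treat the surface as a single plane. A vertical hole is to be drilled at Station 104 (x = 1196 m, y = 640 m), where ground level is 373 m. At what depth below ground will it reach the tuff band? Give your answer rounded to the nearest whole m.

5 m

Let the plane be z = a·x + b·y + c.
Station 102−Station 101: 208a − 124b = 267;  Station 103−Station 101: −350a − 330b = 267.
Solving gives a = 0.49091, b = −1.32976.
Then c = 61 − a·658 − b·672 = 631.58.
At (1196, 640): z_contact = 587.1 − 851.0 + 631.58 = 367.7 m.
Depth below ground = 373 − 367.7 = 5 m.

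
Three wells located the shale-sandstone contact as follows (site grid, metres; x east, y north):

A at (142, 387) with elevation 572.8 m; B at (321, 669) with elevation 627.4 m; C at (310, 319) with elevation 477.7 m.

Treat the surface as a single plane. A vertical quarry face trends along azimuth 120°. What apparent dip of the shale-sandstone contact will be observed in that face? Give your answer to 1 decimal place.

Let the plane be z = a·x + b·y + c.
B−A: 179a + 282b = 54.6;  C−A: 168a − 68b = −95.1.
Solving gives a = −0.38801, b = 0.43991.
Unit vector along 120° is (sin 120°, cos 120°) = (0.8660, -0.5000).
Slope in that direction = a·(0.8660) + b·(-0.5000) = −0.55598.
Apparent dip = arctan|0.55598| = 29.1° (true dip is 30.4°, so apparent ≤ true as expected).

29.1°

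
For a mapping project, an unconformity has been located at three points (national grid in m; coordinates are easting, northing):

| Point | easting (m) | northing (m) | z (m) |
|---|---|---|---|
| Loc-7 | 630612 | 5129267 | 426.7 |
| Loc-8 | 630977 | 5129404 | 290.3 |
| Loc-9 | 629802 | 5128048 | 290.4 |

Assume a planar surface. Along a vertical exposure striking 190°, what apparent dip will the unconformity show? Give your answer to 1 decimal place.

20.6°

Two edge vectors: Loc-7→Loc-8 = (365, 137, -136.4), Loc-7→Loc-9 = (-810, -1219, -136.3).
Normal n = (Loc-7→Loc-8) × (Loc-7→Loc-9) = (-184944.7, 160233.5, -333965).
So ∂z/∂easting = −n_x/n_z = −0.55378 and ∂z/∂northing = −n_y/n_z = 0.47979.
Unit vector along 190° is (sin 190°, cos 190°) = (-0.1736, -0.9848).
Slope in that direction = a·(-0.1736) + b·(-0.9848) = −0.37634.
Apparent dip = arctan|0.37634| = 20.6° (true dip is 36.2°, so apparent ≤ true as expected).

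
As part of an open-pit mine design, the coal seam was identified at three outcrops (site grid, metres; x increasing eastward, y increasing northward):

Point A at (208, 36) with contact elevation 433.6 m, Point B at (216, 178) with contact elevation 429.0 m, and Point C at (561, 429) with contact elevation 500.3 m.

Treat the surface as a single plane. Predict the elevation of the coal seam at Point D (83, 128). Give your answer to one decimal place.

399.4 m

Two edge vectors: Point A→Point B = (8, 142, -4.6), Point A→Point C = (353, 393, 66.7).
Normal n = (Point A→Point B) × (Point A→Point C) = (11279.2, -2157.4, -46982).
So ∂z/∂x = −n_x/n_z = 0.24007 and ∂z/∂y = −n_y/n_z = −0.04592.
Intercept c from Point A: 433.6 − 49.94 + 1.65 = 385.32.
At (83, 128): z = 19.9 − 5.9 + 385.32 = 399.4 m.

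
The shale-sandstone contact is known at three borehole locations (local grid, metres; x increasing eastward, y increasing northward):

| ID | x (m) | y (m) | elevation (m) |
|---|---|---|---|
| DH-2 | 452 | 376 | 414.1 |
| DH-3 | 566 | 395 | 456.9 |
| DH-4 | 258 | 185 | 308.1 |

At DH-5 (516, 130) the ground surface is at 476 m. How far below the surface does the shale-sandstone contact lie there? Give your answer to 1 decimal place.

91.5 m

Let the plane be z = a·x + b·y + c.
DH-3−DH-2: 114a + 19b = 42.8;  DH-4−DH-2: −194a − 191b = −106.
Solving gives a = 0.34060, b = 0.20902.
Then c = 414.1 − a·452 − b·376 = 181.56.
At (516, 130): z_contact = 175.75 + 27.17 + 181.56 = 384.48 m.
Depth below ground = 476 − 384.48 = 91.5 m.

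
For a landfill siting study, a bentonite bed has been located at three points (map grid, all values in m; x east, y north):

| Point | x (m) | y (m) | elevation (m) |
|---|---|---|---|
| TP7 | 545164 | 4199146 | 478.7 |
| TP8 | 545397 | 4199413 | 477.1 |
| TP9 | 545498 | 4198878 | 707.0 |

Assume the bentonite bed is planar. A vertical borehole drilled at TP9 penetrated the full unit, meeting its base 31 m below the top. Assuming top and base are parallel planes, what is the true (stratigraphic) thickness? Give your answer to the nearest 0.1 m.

Let the plane be z = a·x + b·y + c.
TP8−TP7: 233a + 267b = −1.6;  TP9−TP7: 334a − 268b = 228.3.
Solving gives a = 0.39920, b = −0.35436.
|∇z| = √(a²+b²) = 0.53379, so dip δ = arctan(0.53379) = 28.09°.
True thickness = vertical thickness × cos δ = 31 × cos 28.09° = 27.3 m.

27.3 m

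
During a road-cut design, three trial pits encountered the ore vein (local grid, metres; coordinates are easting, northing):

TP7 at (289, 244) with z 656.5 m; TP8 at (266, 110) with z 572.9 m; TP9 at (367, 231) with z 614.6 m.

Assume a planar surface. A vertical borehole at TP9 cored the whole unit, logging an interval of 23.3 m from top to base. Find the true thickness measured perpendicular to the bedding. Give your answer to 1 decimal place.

Two edge vectors: TP7→TP8 = (-23, -134, -83.6), TP7→TP9 = (78, -13, -41.9).
Normal n = (TP7→TP8) × (TP7→TP9) = (4527.8, -7484.5, 10751).
So ∂z/∂easting = −n_x/n_z = −0.42115 and ∂z/∂northing = −n_y/n_z = 0.69617.
|∇z| = √(a²+b²) = 0.81365, so dip δ = arctan(0.81365) = 39.13°.
True thickness = vertical thickness × cos δ = 23.3 × cos 39.13° = 18.1 m.

18.1 m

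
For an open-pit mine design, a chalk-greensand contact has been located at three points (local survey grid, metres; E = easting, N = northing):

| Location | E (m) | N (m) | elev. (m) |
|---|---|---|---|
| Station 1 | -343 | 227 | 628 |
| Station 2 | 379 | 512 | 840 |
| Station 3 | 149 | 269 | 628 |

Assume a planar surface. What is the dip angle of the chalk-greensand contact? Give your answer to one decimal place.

43.6°

Let the plane be z = a·E + b·N + c.
Station 2−Station 1: 722a + 285b = 212;  Station 3−Station 1: 492a + 42b = 0.
Solving gives a = −0.08102, b = 0.94912.
Gradient magnitude |∇z| = √(a² + b²) = √(0.00656 + 0.90082) = 0.95257.
True dip = arctan(0.95257) = 43.6°, dipping toward S (azimuth ≈ 175°).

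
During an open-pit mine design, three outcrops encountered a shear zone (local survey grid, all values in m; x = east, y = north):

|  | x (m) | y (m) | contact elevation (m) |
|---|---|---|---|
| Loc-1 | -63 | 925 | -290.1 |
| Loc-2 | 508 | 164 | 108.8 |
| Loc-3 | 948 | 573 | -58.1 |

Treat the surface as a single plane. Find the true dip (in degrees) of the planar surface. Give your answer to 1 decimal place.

25.7°

Let the plane be z = a·x + b·y + c.
Loc-2−Loc-1: 571a − 761b = 398.9;  Loc-3−Loc-1: 1011a − 352b = 232.
Solving gives a = 0.06358, b = −0.47647.
Gradient magnitude |∇z| = √(a² + b²) = √(0.00404 + 0.22702) = 0.48069.
True dip = arctan(0.48069) = 25.7°, dipping toward N (azimuth ≈ 352°).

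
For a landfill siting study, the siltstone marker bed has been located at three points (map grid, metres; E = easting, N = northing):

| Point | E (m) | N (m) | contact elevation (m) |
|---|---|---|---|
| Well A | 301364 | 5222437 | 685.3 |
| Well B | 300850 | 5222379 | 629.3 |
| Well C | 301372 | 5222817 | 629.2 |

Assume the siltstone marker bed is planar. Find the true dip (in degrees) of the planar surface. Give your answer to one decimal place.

11.1°

Two edge vectors: Well A→Well B = (-514, -58, -56), Well A→Well C = (8, 380, -56.1).
Normal n = (Well A→Well B) × (Well A→Well C) = (24533.8, -29283.4, -194856).
So ∂z/∂E = −n_x/n_z = 0.12591 and ∂z/∂N = −n_y/n_z = −0.15028.
Gradient magnitude |∇z| = √(a² + b²) = √(0.01585 + 0.02258) = 0.19605.
True dip = arctan(0.19605) = 11.1°, dipping toward NW (azimuth ≈ 320°).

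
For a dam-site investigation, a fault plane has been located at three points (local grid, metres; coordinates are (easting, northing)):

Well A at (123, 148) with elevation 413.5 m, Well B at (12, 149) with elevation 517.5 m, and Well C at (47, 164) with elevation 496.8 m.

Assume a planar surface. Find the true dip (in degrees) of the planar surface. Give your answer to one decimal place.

Two edge vectors: Well A→Well B = (-111, 1, 104), Well A→Well C = (-76, 16, 83.3).
Normal n = (Well A→Well B) × (Well A→Well C) = (-1580.7, 1342.3, -1700).
So ∂z/∂E = −n_x/n_z = −0.92982 and ∂z/∂N = −n_y/n_z = 0.78959.
Gradient magnitude |∇z| = √(a² + b²) = √(0.86457 + 0.62345) = 1.21984.
True dip = arctan(1.21984) = 50.7°, dipping toward SE (azimuth ≈ 130°).

50.7°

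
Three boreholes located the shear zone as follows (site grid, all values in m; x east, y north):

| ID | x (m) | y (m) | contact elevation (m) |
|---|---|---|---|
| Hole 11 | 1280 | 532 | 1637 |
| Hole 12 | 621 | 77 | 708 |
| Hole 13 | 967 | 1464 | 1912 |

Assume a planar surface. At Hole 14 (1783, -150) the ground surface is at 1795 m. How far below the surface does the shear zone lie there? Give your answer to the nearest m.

Two edge vectors: Hole 11→Hole 12 = (-659, -455, -929), Hole 11→Hole 13 = (-313, 932, 275).
Normal n = (Hole 11→Hole 12) × (Hole 11→Hole 13) = (740703, 472002, -756603).
So ∂z/∂x = −n_x/n_z = 0.97899 and ∂z/∂y = −n_y/n_z = 0.62384.
Intercept c from Hole 11: 1637 − 1253.10 − 331.88 = 52.01.
At (1783, -150): z_contact = 1745.5 − 93.6 + 52.01 = 1704.0 m.
Depth below ground = 1795 − 1704.0 = 91 m.

91 m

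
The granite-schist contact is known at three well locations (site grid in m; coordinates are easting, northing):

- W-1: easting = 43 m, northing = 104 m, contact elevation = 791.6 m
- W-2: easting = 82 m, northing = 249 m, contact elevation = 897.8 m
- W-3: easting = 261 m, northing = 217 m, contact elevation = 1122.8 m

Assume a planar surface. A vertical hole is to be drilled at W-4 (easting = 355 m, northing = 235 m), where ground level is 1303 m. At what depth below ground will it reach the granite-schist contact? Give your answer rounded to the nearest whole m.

Two edge vectors: W-1→W-2 = (39, 145, 106.2), W-1→W-3 = (218, 113, 331.2).
Normal n = (W-1→W-2) × (W-1→W-3) = (36023.4, 10234.8, -27203).
So ∂z/∂easting = −n_x/n_z = 1.32424 and ∂z/∂northing = −n_y/n_z = 0.37624.
Intercept c from W-1: 791.6 − 56.94 − 39.13 = 695.53.
At (355, 235): z_contact = 470.1 + 88.4 + 695.53 = 1254.1 m.
Depth below ground = 1303 − 1254.1 = 49 m.

49 m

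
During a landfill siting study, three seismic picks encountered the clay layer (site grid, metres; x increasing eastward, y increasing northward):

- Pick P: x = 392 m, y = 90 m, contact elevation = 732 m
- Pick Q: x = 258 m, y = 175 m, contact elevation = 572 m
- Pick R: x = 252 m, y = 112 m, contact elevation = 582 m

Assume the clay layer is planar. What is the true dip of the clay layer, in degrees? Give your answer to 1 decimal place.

46.7°

Let the plane be z = a·x + b·y + c.
Pick Q−Pick P: −134a + 85b = −160;  Pick R−Pick P: −140a + 22b = −150.
Solving gives a = 1.03105, b = −0.25693.
Gradient magnitude |∇z| = √(a² + b²) = √(1.06307 + 0.06601) = 1.06258.
True dip = arctan(1.06258) = 46.7°, dipping toward WNW (azimuth ≈ 284°).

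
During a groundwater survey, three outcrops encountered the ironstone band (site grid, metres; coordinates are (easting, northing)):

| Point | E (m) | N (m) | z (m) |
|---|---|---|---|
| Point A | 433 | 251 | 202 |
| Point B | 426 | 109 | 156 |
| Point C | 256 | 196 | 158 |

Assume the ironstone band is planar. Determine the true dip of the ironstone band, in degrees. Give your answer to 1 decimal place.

19.3°

Two edge vectors: Point A→Point B = (-7, -142, -46), Point A→Point C = (-177, -55, -44).
Normal n = (Point A→Point B) × (Point A→Point C) = (3718, 7834, -24749).
So ∂z/∂E = −n_x/n_z = 0.15023 and ∂z/∂N = −n_y/n_z = 0.31654.
Gradient magnitude |∇z| = √(a² + b²) = √(0.02257 + 0.10020) = 0.35038.
True dip = arctan(0.35038) = 19.3°, dipping toward SSW (azimuth ≈ 205°).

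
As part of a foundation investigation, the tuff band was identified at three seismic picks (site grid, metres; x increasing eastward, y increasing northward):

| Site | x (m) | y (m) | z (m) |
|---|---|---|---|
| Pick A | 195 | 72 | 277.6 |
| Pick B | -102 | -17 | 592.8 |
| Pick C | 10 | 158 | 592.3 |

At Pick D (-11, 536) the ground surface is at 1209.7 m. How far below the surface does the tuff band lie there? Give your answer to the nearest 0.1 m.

273.5 m

Let the plane be z = a·x + b·y + c.
Pick B−Pick A: −297a − 89b = 315.2;  Pick C−Pick A: −185a + 86b = 314.7.
Solving gives a = −1.31206, b = 0.83686.
Then c = 277.6 − a·195 − b·72 = 473.20.
At (-11, 536): z_contact = 14.43 + 448.56 + 473.20 = 936.19 m.
Depth below ground = 1209.7 − 936.19 = 273.5 m.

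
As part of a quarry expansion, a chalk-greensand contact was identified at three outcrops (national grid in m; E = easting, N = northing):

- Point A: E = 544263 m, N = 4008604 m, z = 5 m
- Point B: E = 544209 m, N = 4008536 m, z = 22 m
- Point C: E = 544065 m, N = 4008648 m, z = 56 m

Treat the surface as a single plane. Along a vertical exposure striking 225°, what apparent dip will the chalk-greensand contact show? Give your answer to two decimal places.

12.16°

Let the plane be z = a·E + b·N + c.
Point B−Point A: −54a − 68b = 17;  Point C−Point A: −198a + 44b = 51.
Solving gives a = −0.26616, b = −0.03864.
Unit vector along 225° is (sin 225°, cos 225°) = (-0.7071, -0.7071).
Slope in that direction = a·(-0.7071) + b·(-0.7071) = 0.21552.
Apparent dip = arctan|0.21552| = 12.16° (true dip is 15.1°, so apparent ≤ true as expected).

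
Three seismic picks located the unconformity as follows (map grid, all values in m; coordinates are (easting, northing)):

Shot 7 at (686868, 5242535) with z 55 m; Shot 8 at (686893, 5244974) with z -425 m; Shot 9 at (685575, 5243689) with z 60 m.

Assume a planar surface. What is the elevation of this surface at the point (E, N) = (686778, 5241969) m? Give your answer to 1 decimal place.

Let the plane be z = a·E + b·N + c.
Shot 8−Shot 7: 25a + 2439b = −480;  Shot 9−Shot 7: −1293a + 1154b = 5.
Solving gives a = −0.177885025, b = −0.194978628.
Then c = 55 − a·686868 − b·5242535 = 1144420.81.
At (686778, 5241969): z = −122167.5 − 1022071.9 + 1144420.81 = 181.4 m.

181.4 m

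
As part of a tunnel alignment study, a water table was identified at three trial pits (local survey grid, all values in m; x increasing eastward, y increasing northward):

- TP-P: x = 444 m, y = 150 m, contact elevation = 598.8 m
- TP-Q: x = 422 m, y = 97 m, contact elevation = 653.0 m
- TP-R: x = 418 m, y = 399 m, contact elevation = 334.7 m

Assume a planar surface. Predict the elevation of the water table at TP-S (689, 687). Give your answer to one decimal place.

Two edge vectors: TP-P→TP-Q = (-22, -53, 54.2), TP-P→TP-R = (-26, 249, -264.1).
Normal n = (TP-P→TP-Q) × (TP-P→TP-R) = (501.5, -7219.4, -6856).
So ∂z/∂x = −n_x/n_z = 0.07315 and ∂z/∂y = −n_y/n_z = −1.05300.
Intercept c from TP-P: 598.8 − 32.48 + 157.95 = 724.27.
At (689, 687): z = 50.4 − 723.4 + 724.27 = 51.3 m.

51.3 m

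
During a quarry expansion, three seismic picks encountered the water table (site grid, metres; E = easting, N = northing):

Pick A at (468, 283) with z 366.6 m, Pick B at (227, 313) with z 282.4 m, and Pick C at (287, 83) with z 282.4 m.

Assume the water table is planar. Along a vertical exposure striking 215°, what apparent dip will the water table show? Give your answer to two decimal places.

Two edge vectors: Pick A→Pick B = (-241, 30, -84.2), Pick A→Pick C = (-181, -200, -84.2).
Normal n = (Pick A→Pick B) × (Pick A→Pick C) = (-19366, -5052, 53630).
So ∂z/∂E = −n_x/n_z = 0.36110 and ∂z/∂N = −n_y/n_z = 0.09420.
Unit vector along 215° is (sin 215°, cos 215°) = (-0.5736, -0.8192).
Slope in that direction = a·(-0.5736) + b·(-0.8192) = −0.28429.
Apparent dip = arctan|0.28429| = 15.87° (true dip is 20.5°, so apparent ≤ true as expected).

15.87°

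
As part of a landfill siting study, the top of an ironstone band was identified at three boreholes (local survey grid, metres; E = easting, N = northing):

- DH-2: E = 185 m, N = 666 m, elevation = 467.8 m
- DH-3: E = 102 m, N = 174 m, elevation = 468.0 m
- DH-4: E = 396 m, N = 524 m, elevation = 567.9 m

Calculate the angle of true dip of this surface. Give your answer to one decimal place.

23.4°

Two edge vectors: DH-2→DH-3 = (-83, -492, 0.2), DH-2→DH-4 = (211, -142, 100.1).
Normal n = (DH-2→DH-3) × (DH-2→DH-4) = (-49220.8, 8350.5, 115598).
So ∂z/∂E = −n_x/n_z = 0.42579 and ∂z/∂N = −n_y/n_z = −0.07224.
Gradient magnitude |∇z| = √(a² + b²) = √(0.18130 + 0.00522) = 0.43188.
True dip = arctan(0.43188) = 23.4°, dipping toward W (azimuth ≈ 280°).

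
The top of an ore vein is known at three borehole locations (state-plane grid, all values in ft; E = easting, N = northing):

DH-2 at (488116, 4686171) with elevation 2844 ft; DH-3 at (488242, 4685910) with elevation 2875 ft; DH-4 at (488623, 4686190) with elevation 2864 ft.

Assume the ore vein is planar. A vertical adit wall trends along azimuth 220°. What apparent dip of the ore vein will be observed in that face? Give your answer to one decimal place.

2.7°

Two edge vectors: DH-2→DH-3 = (126, -261, 31), DH-2→DH-4 = (507, 19, 20).
Normal n = (DH-2→DH-3) × (DH-2→DH-4) = (-5809, 13197, 134721).
So ∂z/∂E = −n_x/n_z = 0.04312 and ∂z/∂N = −n_y/n_z = −0.09796.
Unit vector along 220° is (sin 220°, cos 220°) = (-0.6428, -0.7660).
Slope in that direction = a·(-0.6428) + b·(-0.7660) = 0.04732.
Apparent dip = arctan|0.04732| = 2.7° (true dip is 6.1°, so apparent ≤ true as expected).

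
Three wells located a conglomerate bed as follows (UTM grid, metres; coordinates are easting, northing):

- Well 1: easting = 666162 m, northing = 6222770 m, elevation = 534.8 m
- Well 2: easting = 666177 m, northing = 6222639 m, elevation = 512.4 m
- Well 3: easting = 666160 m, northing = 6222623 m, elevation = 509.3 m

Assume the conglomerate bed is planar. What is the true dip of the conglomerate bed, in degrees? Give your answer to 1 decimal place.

Let the plane be z = a·easting + b·northing + c.
Well 2−Well 1: 15a − 131b = −22.4;  Well 3−Well 1: −2a − 147b = −25.5.
Solving gives a = 0.01934, b = 0.17321.
Gradient magnitude |∇z| = √(a² + b²) = √(0.00037 + 0.03000) = 0.17428.
True dip = arctan(0.17428) = 9.9°, dipping toward S (azimuth ≈ 186°).

9.9°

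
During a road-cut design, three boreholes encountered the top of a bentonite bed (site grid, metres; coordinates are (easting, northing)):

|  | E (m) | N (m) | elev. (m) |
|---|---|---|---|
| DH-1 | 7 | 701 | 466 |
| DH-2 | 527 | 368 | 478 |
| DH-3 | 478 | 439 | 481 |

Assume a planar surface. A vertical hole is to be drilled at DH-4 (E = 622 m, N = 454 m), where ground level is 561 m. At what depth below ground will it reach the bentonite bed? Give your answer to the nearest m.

65 m

Two edge vectors: DH-1→DH-2 = (520, -333, 12), DH-1→DH-3 = (471, -262, 15).
Normal n = (DH-1→DH-2) × (DH-1→DH-3) = (-1851, -2148, 20603).
So ∂z/∂E = −n_x/n_z = 0.08984 and ∂z/∂N = −n_y/n_z = 0.10426.
Intercept c from DH-1: 466 − 0.63 − 73.08 = 392.29.
At (622, 454): z_contact = 55.9 + 47.3 + 392.29 = 495.5 m.
Depth below ground = 561 − 495.5 = 65 m.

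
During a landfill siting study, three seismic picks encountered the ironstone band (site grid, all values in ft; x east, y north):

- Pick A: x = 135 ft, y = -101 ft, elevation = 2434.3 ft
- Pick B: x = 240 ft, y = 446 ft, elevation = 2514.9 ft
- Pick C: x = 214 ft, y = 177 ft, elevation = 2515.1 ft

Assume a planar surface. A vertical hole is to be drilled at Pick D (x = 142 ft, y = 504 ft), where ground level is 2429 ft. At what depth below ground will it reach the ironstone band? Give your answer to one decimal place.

75.1 ft

Let the plane be z = a·x + b·y + c.
Pick B−Pick A: 105a + 547b = 80.6;  Pick C−Pick A: 79a + 278b = 80.8.
Solving gives a = 1.55393, b = −0.15094.
Then c = 2434.3 − a·135 − b·-101 = 2209.27.
At (142, 504): z_contact = 220.66 − 76.07 + 2209.27 = 2353.86 ft.
Depth below ground = 2429 − 2353.86 = 75.1 ft.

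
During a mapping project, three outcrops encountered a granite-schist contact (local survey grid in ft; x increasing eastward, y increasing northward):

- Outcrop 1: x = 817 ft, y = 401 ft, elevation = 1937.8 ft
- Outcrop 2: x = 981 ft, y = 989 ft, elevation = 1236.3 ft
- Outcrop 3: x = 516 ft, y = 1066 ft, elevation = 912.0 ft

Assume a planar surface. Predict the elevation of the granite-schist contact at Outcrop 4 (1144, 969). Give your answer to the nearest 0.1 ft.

Let the plane be z = a·x + b·y + c.
Outcrop 2−Outcrop 1: 164a + 588b = −701.5;  Outcrop 3−Outcrop 1: −301a + 665b = −1025.8.
Solving gives a = 0.477797, b = −1.326290.
Then c = 1937.8 − a·817 − b·401 = 2079.28.
At (1144, 969): z = 546.6 − 1285.2 + 2079.28 = 1340.7 ft.

1340.7 ft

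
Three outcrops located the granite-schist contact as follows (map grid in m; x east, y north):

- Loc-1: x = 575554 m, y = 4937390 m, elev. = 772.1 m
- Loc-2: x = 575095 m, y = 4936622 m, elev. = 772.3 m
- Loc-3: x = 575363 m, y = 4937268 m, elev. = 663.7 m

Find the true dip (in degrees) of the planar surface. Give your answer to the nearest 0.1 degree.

Two edge vectors: Loc-1→Loc-2 = (-459, -768, 0.2), Loc-1→Loc-3 = (-191, -122, -108.4).
Normal n = (Loc-1→Loc-2) × (Loc-1→Loc-3) = (83275.6, -49793.8, -90690).
So ∂z/∂x = −n_x/n_z = 0.91824 and ∂z/∂y = −n_y/n_z = −0.54906.
Gradient magnitude |∇z| = √(a² + b²) = √(0.84317 + 0.30146) = 1.06988.
True dip = arctan(1.06988) = 46.9°, dipping toward WNW (azimuth ≈ 301°).

46.9°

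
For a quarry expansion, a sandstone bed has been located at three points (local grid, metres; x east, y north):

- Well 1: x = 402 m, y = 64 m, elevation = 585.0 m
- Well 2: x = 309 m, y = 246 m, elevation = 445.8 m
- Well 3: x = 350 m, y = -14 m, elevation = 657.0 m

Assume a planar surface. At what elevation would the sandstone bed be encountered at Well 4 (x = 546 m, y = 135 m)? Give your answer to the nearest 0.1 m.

506.5 m

Let the plane be z = a·x + b·y + c.
Well 2−Well 1: −93a + 182b = −139.2;  Well 3−Well 1: −52a − 78b = 72.
Solving gives a = −0.13437, b = −0.83350.
Then c = 585 − a·402 − b·64 = 692.36.
At (546, 135): z = −73.4 − 112.5 + 692.36 = 506.5 m.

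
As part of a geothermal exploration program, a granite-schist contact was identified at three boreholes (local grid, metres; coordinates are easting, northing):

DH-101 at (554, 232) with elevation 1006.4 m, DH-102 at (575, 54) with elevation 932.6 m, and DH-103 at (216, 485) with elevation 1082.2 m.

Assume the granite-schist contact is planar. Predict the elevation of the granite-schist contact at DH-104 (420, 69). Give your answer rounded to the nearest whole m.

924 m

Two edge vectors: DH-101→DH-102 = (21, -178, -73.8), DH-101→DH-103 = (-338, 253, 75.8).
Normal n = (DH-101→DH-102) × (DH-101→DH-103) = (5179, 23352.6, -54851).
So ∂z/∂easting = −n_x/n_z = 0.09442 and ∂z/∂northing = −n_y/n_z = 0.42575.
Intercept c from DH-101: 1006.4 − 52.31 − 98.77 = 855.32.
At (420, 69): z = 39.7 + 29.4 + 855.32 = 924.4 m.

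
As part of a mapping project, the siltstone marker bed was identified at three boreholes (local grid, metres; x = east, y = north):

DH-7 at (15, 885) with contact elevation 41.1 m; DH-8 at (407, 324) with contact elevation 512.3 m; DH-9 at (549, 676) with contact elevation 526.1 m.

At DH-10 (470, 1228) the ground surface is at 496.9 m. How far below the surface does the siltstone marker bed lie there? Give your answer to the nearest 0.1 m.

Let the plane be z = a·x + b·y + c.
DH-8−DH-7: 392a − 561b = 471.2;  DH-9−DH-7: 534a − 209b = 485.
Solving gives a = 0.797645, b = −0.282573.
Then c = 41.1 − a·15 − b·885 = 279.21.
At (470, 1228): z_contact = 374.89 − 347.00 + 279.21 = 307.11 m.
Depth below ground = 496.9 − 307.11 = 189.8 m.

189.8 m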